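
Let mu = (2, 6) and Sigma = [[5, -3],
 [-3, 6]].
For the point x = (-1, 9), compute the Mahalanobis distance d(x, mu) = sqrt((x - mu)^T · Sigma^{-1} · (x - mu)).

Step 1 — centre the observation: (x - mu) = (-3, 3).

Step 2 — invert Sigma. det(Sigma) = 5·6 - (-3)² = 21.
  Sigma^{-1} = (1/det) · [[d, -b], [-b, a]] = [[0.2857, 0.1429],
 [0.1429, 0.2381]].

Step 3 — form the quadratic (x - mu)^T · Sigma^{-1} · (x - mu):
  Sigma^{-1} · (x - mu) = (-0.4286, 0.2857).
  (x - mu)^T · [Sigma^{-1} · (x - mu)] = (-3)·(-0.4286) + (3)·(0.2857) = 2.1429.

Step 4 — take square root: d = √(2.1429) ≈ 1.4639.

d(x, mu) = √(2.1429) ≈ 1.4639


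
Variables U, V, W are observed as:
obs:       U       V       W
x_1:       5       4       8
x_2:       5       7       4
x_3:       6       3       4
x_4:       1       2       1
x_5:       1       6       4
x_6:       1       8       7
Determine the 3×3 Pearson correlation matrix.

Step 1 — column means:
  mean(U) = (5 + 5 + 6 + 1 + 1 + 1) / 6 = 19/6 = 3.1667
  mean(V) = (4 + 7 + 3 + 2 + 6 + 8) / 6 = 30/6 = 5
  mean(W) = (8 + 4 + 4 + 1 + 4 + 7) / 6 = 28/6 = 4.6667

Step 2 — sample variances and covariances s[i,j] = (1/(n-1)) · Σ_k (x_{k,i} - mean_i) · (x_{k,j} - mean_j), with n-1 = 5:
  s[U,U] = ((1.8333)·(1.8333) + (1.8333)·(1.8333) + (2.8333)·(2.8333) + (-2.1667)·(-2.1667) + (-2.1667)·(-2.1667) + (-2.1667)·(-2.1667)) / 5 = 28.8333/5 = 5.7667
  s[U,V] = ((1.8333)·(-1) + (1.8333)·(2) + (2.8333)·(-2) + (-2.1667)·(-3) + (-2.1667)·(1) + (-2.1667)·(3)) / 5 = -6/5 = -1.2
  s[U,W] = ((1.8333)·(3.3333) + (1.8333)·(-0.6667) + (2.8333)·(-0.6667) + (-2.1667)·(-3.6667) + (-2.1667)·(-0.6667) + (-2.1667)·(2.3333)) / 5 = 7.3333/5 = 1.4667
  s[V,V] = ((-1)·(-1) + (2)·(2) + (-2)·(-2) + (-3)·(-3) + (1)·(1) + (3)·(3)) / 5 = 28/5 = 5.6
  s[V,W] = ((-1)·(3.3333) + (2)·(-0.6667) + (-2)·(-0.6667) + (-3)·(-3.6667) + (1)·(-0.6667) + (3)·(2.3333)) / 5 = 14/5 = 2.8
  s[W,W] = ((3.3333)·(3.3333) + (-0.6667)·(-0.6667) + (-0.6667)·(-0.6667) + (-3.6667)·(-3.6667) + (-0.6667)·(-0.6667) + (2.3333)·(2.3333)) / 5 = 31.3333/5 = 6.2667
  Sample standard deviations s_i = √(s[i,i]):
  s(U) = √(5.7667) = 2.4014
  s(V) = √(5.6) = 2.3664
  s(W) = √(6.2667) = 2.5033

Step 3 — r_{ij} = s_{ij} / (s_i · s_j):
  r[U,U] = 1 (diagonal).
  r[U,V] = -1.2 / (2.4014 · 2.3664) = -1.2 / 5.6827 = -0.2112
  r[U,W] = 1.4667 / (2.4014 · 2.5033) = 1.4667 / 6.0115 = 0.244
  r[V,V] = 1 (diagonal).
  r[V,W] = 2.8 / (2.3664 · 2.5033) = 2.8 / 5.924 = 0.4727
  r[W,W] = 1 (diagonal).

R is symmetric with unit diagonal. Assembling:

R = [[1, -0.2112, 0.244],
 [-0.2112, 1, 0.4727],
 [0.244, 0.4727, 1]]


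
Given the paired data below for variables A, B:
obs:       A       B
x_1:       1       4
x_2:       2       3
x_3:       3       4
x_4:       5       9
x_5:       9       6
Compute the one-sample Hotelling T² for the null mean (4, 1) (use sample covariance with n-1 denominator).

Step 1 — sample mean vector:
  mean(A) = (1 + 2 + 3 + 5 + 9) / 5 = 20/5 = 4
  mean(B) = (4 + 3 + 4 + 9 + 6) / 5 = 26/5 = 5.2
  x̄ = (4, 5.2),  deviation x̄ - mu_0 = (4, 5.2) - (4, 1) = (0, 4.2).

Step 2 — sample covariance matrix, S[i,j] = (1/(n-1)) · Σ_k (x_{k,i} - mean_i) · (x_{k,j} - mean_j), divisor n-1 = 4:
  S[A,A] = ((-3)·(-3) + (-2)·(-2) + (-1)·(-1) + (1)·(1) + (5)·(5)) / 4 = 40/4 = 10
  S[A,B] = ((-3)·(-1.2) + (-2)·(-2.2) + (-1)·(-1.2) + (1)·(3.8) + (5)·(0.8)) / 4 = 17/4 = 4.25
  S[B,B] = ((-1.2)·(-1.2) + (-2.2)·(-2.2) + (-1.2)·(-1.2) + (3.8)·(3.8) + (0.8)·(0.8)) / 4 = 22.8/4 = 5.7
  S = [[10, 4.25],
 [4.25, 5.7]].

Step 3 — invert S. det(S) = 10·5.7 - (4.25)² = 38.9375.
  S^{-1} = (1/det) · [[d, -b], [-b, a]] = [[0.1464, -0.1091],
 [-0.1091, 0.2568]].

Step 4 — quadratic form (x̄ - mu_0)^T · S^{-1} · (x̄ - mu_0):
  S^{-1} · (x̄ - mu_0) = (-0.4584, 1.0787),
  (x̄ - mu_0)^T · [...] = (0)·(-0.4584) + (4.2)·(1.0787) = 4.5303.

Step 5 — scale by n: T² = 5 · 4.5303 = 22.6517.

T² ≈ 22.6517


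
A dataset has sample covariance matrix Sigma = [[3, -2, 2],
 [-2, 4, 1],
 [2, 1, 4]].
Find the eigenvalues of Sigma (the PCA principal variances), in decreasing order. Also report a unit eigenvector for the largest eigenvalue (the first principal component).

Step 1 — characteristic polynomial p(λ) = det(λI - Sigma) = λ³ - tr·λ² + c_1·λ - det, where tr = trace, c_1 = sum of the principal 2×2 minors, det = det(Sigma):
  tr = 3 + 4 + 4 = 11,
  c_1 = (3·4 - (-2)²) + (3·4 - (2)²) + (4·4 - (1)²) = 8 + 8 + 15 = 31,
  det = 3·(4·4 - (1)²) - (-2)·((-2)·4 - (1)·(2)) + (2)·((-2)·(1) - 4·(2)) = 3·(15) - (-2)·(-10) + (2)·(-10) = 5.
  So p(λ) = λ³ - 11λ² + 31λ - 5.
Step 2 — look for an integer root (rational root theorem: any rational root is an integer divisor of 5). Testing λ = 5:
  p(5) = 125 - 275 + 155 - 5 = 0  ✓
  Dividing out (λ - 5): p(λ) = (λ - 5)(λ² - 6λ + 1).
Step 3 — remaining eigenvalues from the quadratic λ² - 6λ + 1 = 0:
  Δ = 6² - 4·1 = 36 - 4 = 32,  λ = (6 ± √32)/2 = (6 ± 5.6569)/2 ≈ 5.8284 or 0.1716.
  Sorted: λ_1 = 5.8284,  λ_2 = 5,  λ_3 = 0.1716  (check: sum = 11 = tr ✓).

Step 4 — unit eigenvector for λ_1 ≈ 5.8284: v spans the null space of (Sigma - λ_1 I), whose rows are
  r_1 = (-2.8284, -2, 2),  r_2 = (-2, -1.8284, 1),  r_3 = (2, 1, -1.8284).
  v is orthogonal to every row, so take v ∝ r_1 × r_2 = ((-2)·(1) - (2)·(-1.8284), (2)·(-2) - (-2.8284)·(1), (-2.8284)·(-1.8284) - (-2)·(-2)) ≈ (1.6569, -1.1716, 1.1716).
  Let u = (1.6569, -1.1716, 1.1716).
  ||u|| = √((1.6569)² + (-1.1716)² + (1.1716)²) = √(5.4903) ≈ 2.3431,  v_1 = u/||u|| ≈ (0.7071, -0.5, 0.5) (||v_1|| = 1).

λ_1 = 5.8284,  λ_2 = 5,  λ_3 = 0.1716;  v_1 ≈ (0.7071, -0.5, 0.5)


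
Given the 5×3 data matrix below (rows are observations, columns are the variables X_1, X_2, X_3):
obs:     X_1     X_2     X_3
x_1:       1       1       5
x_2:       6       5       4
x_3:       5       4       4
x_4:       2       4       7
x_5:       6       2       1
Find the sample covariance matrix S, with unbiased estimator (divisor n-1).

Step 1 — column means:
  mean(X_1) = (1 + 6 + 5 + 2 + 6) / 5 = 20/5 = 4
  mean(X_2) = (1 + 5 + 4 + 4 + 2) / 5 = 16/5 = 3.2
  mean(X_3) = (5 + 4 + 4 + 7 + 1) / 5 = 21/5 = 4.2

Step 2 — sample covariance S[i,j] = (1/(n-1)) · Σ_k (x_{k,i} - mean_i) · (x_{k,j} - mean_j), with n-1 = 4.
  S[X_1,X_1] = ((-3)·(-3) + (2)·(2) + (1)·(1) + (-2)·(-2) + (2)·(2)) / 4 = 22/4 = 5.5
  S[X_1,X_2] = ((-3)·(-2.2) + (2)·(1.8) + (1)·(0.8) + (-2)·(0.8) + (2)·(-1.2)) / 4 = 7/4 = 1.75
  S[X_1,X_3] = ((-3)·(0.8) + (2)·(-0.2) + (1)·(-0.2) + (-2)·(2.8) + (2)·(-3.2)) / 4 = -15/4 = -3.75
  S[X_2,X_2] = ((-2.2)·(-2.2) + (1.8)·(1.8) + (0.8)·(0.8) + (0.8)·(0.8) + (-1.2)·(-1.2)) / 4 = 10.8/4 = 2.7
  S[X_2,X_3] = ((-2.2)·(0.8) + (1.8)·(-0.2) + (0.8)·(-0.2) + (0.8)·(2.8) + (-1.2)·(-3.2)) / 4 = 3.8/4 = 0.95
  S[X_3,X_3] = ((0.8)·(0.8) + (-0.2)·(-0.2) + (-0.2)·(-0.2) + (2.8)·(2.8) + (-3.2)·(-3.2)) / 4 = 18.8/4 = 4.7

S is symmetric (S[j,i] = S[i,j]). Assembling:

S = [[5.5, 1.75, -3.75],
 [1.75, 2.7, 0.95],
 [-3.75, 0.95, 4.7]]


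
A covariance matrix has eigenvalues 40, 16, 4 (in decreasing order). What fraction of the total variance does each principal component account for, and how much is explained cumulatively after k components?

Step 1 — total variance = trace(Sigma) = Σ λ_i = 40 + 16 + 4 = 60.

Step 2 — fraction explained by component i = λ_i / Σ λ:
  PC1: 40/60 = 0.6667
  PC2: 16/60 = 0.2667
  PC3: 4/60 = 0.0667

Step 3 — cumulative fraction after k components = (λ_1 + ... + λ_k) / Σ λ:
  k = 1: 40/60 = 0.6667
  k = 2: (40 + 16)/60 = 56/60 = 0.9333
  k = 3: (40 + 16 + 4)/60 = 60/60 = 1

Summary (fraction, with percent):

explained: PC1 0.6667 (66.67%), PC2 0.2667 (26.67%), PC3 0.0667 (6.67%);  cumulative: 0.6667, 0.9333, 1


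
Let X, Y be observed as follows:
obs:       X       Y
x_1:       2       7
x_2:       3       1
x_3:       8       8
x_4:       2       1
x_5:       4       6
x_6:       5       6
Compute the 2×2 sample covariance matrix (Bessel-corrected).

Step 1 — column means:
  mean(X) = (2 + 3 + 8 + 2 + 4 + 5) / 6 = 24/6 = 4
  mean(Y) = (7 + 1 + 8 + 1 + 6 + 6) / 6 = 29/6 = 4.8333

Step 2 — sample covariance S[i,j] = (1/(n-1)) · Σ_k (x_{k,i} - mean_i) · (x_{k,j} - mean_j), with n-1 = 5.
  S[X,X] = ((-2)·(-2) + (-1)·(-1) + (4)·(4) + (-2)·(-2) + (0)·(0) + (1)·(1)) / 5 = 26/5 = 5.2
  S[X,Y] = ((-2)·(2.1667) + (-1)·(-3.8333) + (4)·(3.1667) + (-2)·(-3.8333) + (0)·(1.1667) + (1)·(1.1667)) / 5 = 21/5 = 4.2
  S[Y,Y] = ((2.1667)·(2.1667) + (-3.8333)·(-3.8333) + (3.1667)·(3.1667) + (-3.8333)·(-3.8333) + (1.1667)·(1.1667) + (1.1667)·(1.1667)) / 5 = 46.8333/5 = 9.3667

S is symmetric (S[j,i] = S[i,j]). Assembling:

S = [[5.2, 4.2],
 [4.2, 9.3667]]


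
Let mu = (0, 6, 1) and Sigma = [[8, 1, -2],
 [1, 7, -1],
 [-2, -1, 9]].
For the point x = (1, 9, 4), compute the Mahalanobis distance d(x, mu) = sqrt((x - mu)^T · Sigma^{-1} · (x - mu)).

Step 1 — centre the observation: (x - mu) = (1, 3, 3).

Step 2 — invert Sigma (cofactor / det for 3×3, or solve directly):
  Sigma^{-1} = [[0.1339, -0.0151, 0.0281],
 [-0.0151, 0.1469, 0.013],
 [0.0281, 0.013, 0.1188]].

Step 3 — form the quadratic (x - mu)^T · Sigma^{-1} · (x - mu):
  Sigma^{-1} · (x - mu) = (0.1728, 0.4644, 0.4233).
  (x - mu)^T · [Sigma^{-1} · (x - mu)] = (1)·(0.1728) + (3)·(0.4644) + (3)·(0.4233) = 2.8359.

Step 4 — take square root: d = √(2.8359) ≈ 1.684.

d(x, mu) = √(2.8359) ≈ 1.684


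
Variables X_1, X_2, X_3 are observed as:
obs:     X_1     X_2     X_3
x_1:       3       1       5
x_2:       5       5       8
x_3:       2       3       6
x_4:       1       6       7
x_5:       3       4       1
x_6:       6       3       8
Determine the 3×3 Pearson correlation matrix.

Step 1 — column means:
  mean(X_1) = (3 + 5 + 2 + 1 + 3 + 6) / 6 = 20/6 = 3.3333
  mean(X_2) = (1 + 5 + 3 + 6 + 4 + 3) / 6 = 22/6 = 3.6667
  mean(X_3) = (5 + 8 + 6 + 7 + 1 + 8) / 6 = 35/6 = 5.8333

Step 2 — sample variances and covariances s[i,j] = (1/(n-1)) · Σ_k (x_{k,i} - mean_i) · (x_{k,j} - mean_j), with n-1 = 5:
  s[X_1,X_1] = ((-0.3333)·(-0.3333) + (1.6667)·(1.6667) + (-1.3333)·(-1.3333) + (-2.3333)·(-2.3333) + (-0.3333)·(-0.3333) + (2.6667)·(2.6667)) / 5 = 17.3333/5 = 3.4667
  s[X_1,X_2] = ((-0.3333)·(-2.6667) + (1.6667)·(1.3333) + (-1.3333)·(-0.6667) + (-2.3333)·(2.3333) + (-0.3333)·(0.3333) + (2.6667)·(-0.6667)) / 5 = -3.3333/5 = -0.6667
  s[X_1,X_3] = ((-0.3333)·(-0.8333) + (1.6667)·(2.1667) + (-1.3333)·(0.1667) + (-2.3333)·(1.1667) + (-0.3333)·(-4.8333) + (2.6667)·(2.1667)) / 5 = 8.3333/5 = 1.6667
  s[X_2,X_2] = ((-2.6667)·(-2.6667) + (1.3333)·(1.3333) + (-0.6667)·(-0.6667) + (2.3333)·(2.3333) + (0.3333)·(0.3333) + (-0.6667)·(-0.6667)) / 5 = 15.3333/5 = 3.0667
  s[X_2,X_3] = ((-2.6667)·(-0.8333) + (1.3333)·(2.1667) + (-0.6667)·(0.1667) + (2.3333)·(1.1667) + (0.3333)·(-4.8333) + (-0.6667)·(2.1667)) / 5 = 4.6667/5 = 0.9333
  s[X_3,X_3] = ((-0.8333)·(-0.8333) + (2.1667)·(2.1667) + (0.1667)·(0.1667) + (1.1667)·(1.1667) + (-4.8333)·(-4.8333) + (2.1667)·(2.1667)) / 5 = 34.8333/5 = 6.9667
  Sample standard deviations s_i = √(s[i,i]):
  s(X_1) = √(3.4667) = 1.8619
  s(X_2) = √(3.0667) = 1.7512
  s(X_3) = √(6.9667) = 2.6394

Step 3 — r_{ij} = s_{ij} / (s_i · s_j):
  r[X_1,X_1] = 1 (diagonal).
  r[X_1,X_2] = -0.6667 / (1.8619 · 1.7512) = -0.6667 / 3.2605 = -0.2045
  r[X_1,X_3] = 1.6667 / (1.8619 · 2.6394) = 1.6667 / 4.9144 = 0.3391
  r[X_2,X_2] = 1 (diagonal).
  r[X_2,X_3] = 0.9333 / (1.7512 · 2.6394) = 0.9333 / 4.6222 = 0.2019
  r[X_3,X_3] = 1 (diagonal).

R is symmetric with unit diagonal. Assembling:

R = [[1, -0.2045, 0.3391],
 [-0.2045, 1, 0.2019],
 [0.3391, 0.2019, 1]]


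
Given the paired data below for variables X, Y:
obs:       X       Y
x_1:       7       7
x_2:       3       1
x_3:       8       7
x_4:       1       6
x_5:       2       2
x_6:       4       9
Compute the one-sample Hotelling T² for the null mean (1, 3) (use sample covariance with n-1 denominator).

Step 1 — sample mean vector:
  mean(X) = (7 + 3 + 8 + 1 + 2 + 4) / 6 = 25/6 = 4.1667
  mean(Y) = (7 + 1 + 7 + 6 + 2 + 9) / 6 = 32/6 = 5.3333
  x̄ = (4.1667, 5.3333),  deviation x̄ - mu_0 = (4.1667, 5.3333) - (1, 3) = (3.1667, 2.3333).

Step 2 — sample covariance matrix, S[i,j] = (1/(n-1)) · Σ_k (x_{k,i} - mean_i) · (x_{k,j} - mean_j), divisor n-1 = 5:
  S[X,X] = ((2.8333)·(2.8333) + (-1.1667)·(-1.1667) + (3.8333)·(3.8333) + (-3.1667)·(-3.1667) + (-2.1667)·(-2.1667) + (-0.1667)·(-0.1667)) / 5 = 38.8333/5 = 7.7667
  S[X,Y] = ((2.8333)·(1.6667) + (-1.1667)·(-4.3333) + (3.8333)·(1.6667) + (-3.1667)·(0.6667) + (-2.1667)·(-3.3333) + (-0.1667)·(3.6667)) / 5 = 20.6667/5 = 4.1333
  S[Y,Y] = ((1.6667)·(1.6667) + (-4.3333)·(-4.3333) + (1.6667)·(1.6667) + (0.6667)·(0.6667) + (-3.3333)·(-3.3333) + (3.6667)·(3.6667)) / 5 = 49.3333/5 = 9.8667
  S = [[7.7667, 4.1333],
 [4.1333, 9.8667]].

Step 3 — invert S. det(S) = 7.7667·9.8667 - (4.1333)² = 59.5467.
  S^{-1} = (1/det) · [[d, -b], [-b, a]] = [[0.1657, -0.0694],
 [-0.0694, 0.1304]].

Step 4 — quadratic form (x̄ - mu_0)^T · S^{-1} · (x̄ - mu_0):
  S^{-1} · (x̄ - mu_0) = (0.3627, 0.0845),
  (x̄ - mu_0)^T · [...] = (3.1667)·(0.3627) + (2.3333)·(0.0845) = 1.3459.

Step 5 — scale by n: T² = 6 · 1.3459 = 8.0755.

T² ≈ 8.0755


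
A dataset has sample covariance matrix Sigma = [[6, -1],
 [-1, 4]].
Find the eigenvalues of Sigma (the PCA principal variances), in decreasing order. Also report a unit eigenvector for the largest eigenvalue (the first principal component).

Step 1 — characteristic polynomial of 2×2 Sigma:
  det(Sigma - λI) = λ² - trace · λ + det = 0.
  trace = 6 + 4 = 10, det = 6·4 - (-1)² = 23.
Step 2 — discriminant:
  Δ = trace² - 4·det = 100 - 92 = 8.
Step 3 — eigenvalues:
  λ = (trace ± √Δ)/2 = (10 ± 2.8284)/2,
  λ_1 = 6.4142,  λ_2 = 3.5858.

Step 4 — unit eigenvector for λ_1: solve (Sigma - λ_1 I)v = 0. First row:
  (6 - 6.4142)·v_x + (-1)·v_y = 0, i.e. (-0.4142)·v_x + (-1)·v_y = 0,
  so v ∝ (b, λ_1 - a) = (-1, 0.4142); multiply by -1 so the first entry is positive: u = (1, -0.4142).
  ||u|| = √((1)² + (-0.4142)²) = √(1.1716) ≈ 1.0824,
  v_1 = u/||u|| ≈ (0.9239, -0.3827) (||v_1|| = 1).

λ_1 = 6.4142,  λ_2 = 3.5858;  v_1 ≈ (0.9239, -0.3827)


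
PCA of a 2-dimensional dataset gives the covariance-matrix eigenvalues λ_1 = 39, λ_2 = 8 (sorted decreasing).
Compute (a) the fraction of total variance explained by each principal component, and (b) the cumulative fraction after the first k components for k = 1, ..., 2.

Step 1 — total variance = trace(Sigma) = Σ λ_i = 39 + 8 = 47.

Step 2 — fraction explained by component i = λ_i / Σ λ:
  PC1: 39/47 = 0.8298
  PC2: 8/47 = 0.1702

Step 3 — cumulative fraction after k components = (λ_1 + ... + λ_k) / Σ λ:
  k = 1: 39/47 = 0.8298
  k = 2: (39 + 8)/47 = 47/47 = 1

Summary (fraction, with percent):

explained: PC1 0.8298 (82.98%), PC2 0.1702 (17.02%);  cumulative: 0.8298, 1


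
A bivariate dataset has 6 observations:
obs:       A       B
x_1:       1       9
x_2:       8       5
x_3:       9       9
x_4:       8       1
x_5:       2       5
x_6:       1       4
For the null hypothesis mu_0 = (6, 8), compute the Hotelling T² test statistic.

Step 1 — sample mean vector:
  mean(A) = (1 + 8 + 9 + 8 + 2 + 1) / 6 = 29/6 = 4.8333
  mean(B) = (9 + 5 + 9 + 1 + 5 + 4) / 6 = 33/6 = 5.5
  x̄ = (4.8333, 5.5),  deviation x̄ - mu_0 = (4.8333, 5.5) - (6, 8) = (-1.1667, -2.5).

Step 2 — sample covariance matrix, S[i,j] = (1/(n-1)) · Σ_k (x_{k,i} - mean_i) · (x_{k,j} - mean_j), divisor n-1 = 5:
  S[A,A] = ((-3.8333)·(-3.8333) + (3.1667)·(3.1667) + (4.1667)·(4.1667) + (3.1667)·(3.1667) + (-2.8333)·(-2.8333) + (-3.8333)·(-3.8333)) / 5 = 74.8333/5 = 14.9667
  S[A,B] = ((-3.8333)·(3.5) + (3.1667)·(-0.5) + (4.1667)·(3.5) + (3.1667)·(-4.5) + (-2.8333)·(-0.5) + (-3.8333)·(-1.5)) / 5 = -7.5/5 = -1.5
  S[B,B] = ((3.5)·(3.5) + (-0.5)·(-0.5) + (3.5)·(3.5) + (-4.5)·(-4.5) + (-0.5)·(-0.5) + (-1.5)·(-1.5)) / 5 = 47.5/5 = 9.5
  S = [[14.9667, -1.5],
 [-1.5, 9.5]].

Step 3 — invert S. det(S) = 14.9667·9.5 - (-1.5)² = 139.9333.
  S^{-1} = (1/det) · [[d, -b], [-b, a]] = [[0.0679, 0.0107],
 [0.0107, 0.107]].

Step 4 — quadratic form (x̄ - mu_0)^T · S^{-1} · (x̄ - mu_0):
  S^{-1} · (x̄ - mu_0) = (-0.106, -0.2799),
  (x̄ - mu_0)^T · [...] = (-1.1667)·(-0.106) + (-2.5)·(-0.2799) = 0.8234.

Step 5 — scale by n: T² = 6 · 0.8234 = 4.9404.

T² ≈ 4.9404


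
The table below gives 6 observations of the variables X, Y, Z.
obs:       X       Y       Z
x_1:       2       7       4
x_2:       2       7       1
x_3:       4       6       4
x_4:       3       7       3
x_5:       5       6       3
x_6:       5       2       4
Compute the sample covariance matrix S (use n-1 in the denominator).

Step 1 — column means:
  mean(X) = (2 + 2 + 4 + 3 + 5 + 5) / 6 = 21/6 = 3.5
  mean(Y) = (7 + 7 + 6 + 7 + 6 + 2) / 6 = 35/6 = 5.8333
  mean(Z) = (4 + 1 + 4 + 3 + 3 + 4) / 6 = 19/6 = 3.1667

Step 2 — sample covariance S[i,j] = (1/(n-1)) · Σ_k (x_{k,i} - mean_i) · (x_{k,j} - mean_j), with n-1 = 5.
  S[X,X] = ((-1.5)·(-1.5) + (-1.5)·(-1.5) + (0.5)·(0.5) + (-0.5)·(-0.5) + (1.5)·(1.5) + (1.5)·(1.5)) / 5 = 9.5/5 = 1.9
  S[X,Y] = ((-1.5)·(1.1667) + (-1.5)·(1.1667) + (0.5)·(0.1667) + (-0.5)·(1.1667) + (1.5)·(0.1667) + (1.5)·(-3.8333)) / 5 = -9.5/5 = -1.9
  S[X,Z] = ((-1.5)·(0.8333) + (-1.5)·(-2.1667) + (0.5)·(0.8333) + (-0.5)·(-0.1667) + (1.5)·(-0.1667) + (1.5)·(0.8333)) / 5 = 3.5/5 = 0.7
  S[Y,Y] = ((1.1667)·(1.1667) + (1.1667)·(1.1667) + (0.1667)·(0.1667) + (1.1667)·(1.1667) + (0.1667)·(0.1667) + (-3.8333)·(-3.8333)) / 5 = 18.8333/5 = 3.7667
  S[Y,Z] = ((1.1667)·(0.8333) + (1.1667)·(-2.1667) + (0.1667)·(0.8333) + (1.1667)·(-0.1667) + (0.1667)·(-0.1667) + (-3.8333)·(0.8333)) / 5 = -4.8333/5 = -0.9667
  S[Z,Z] = ((0.8333)·(0.8333) + (-2.1667)·(-2.1667) + (0.8333)·(0.8333) + (-0.1667)·(-0.1667) + (-0.1667)·(-0.1667) + (0.8333)·(0.8333)) / 5 = 6.8333/5 = 1.3667

S is symmetric (S[j,i] = S[i,j]). Assembling:

S = [[1.9, -1.9, 0.7],
 [-1.9, 3.7667, -0.9667],
 [0.7, -0.9667, 1.3667]]


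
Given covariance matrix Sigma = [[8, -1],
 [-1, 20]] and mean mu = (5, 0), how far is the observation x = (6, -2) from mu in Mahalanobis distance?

Step 1 — centre the observation: (x - mu) = (1, -2).

Step 2 — invert Sigma. det(Sigma) = 8·20 - (-1)² = 159.
  Sigma^{-1} = (1/det) · [[d, -b], [-b, a]] = [[0.1258, 0.0063],
 [0.0063, 0.0503]].

Step 3 — form the quadratic (x - mu)^T · Sigma^{-1} · (x - mu):
  Sigma^{-1} · (x - mu) = (0.1132, -0.0943).
  (x - mu)^T · [Sigma^{-1} · (x - mu)] = (1)·(0.1132) + (-2)·(-0.0943) = 0.3019.

Step 4 — take square root: d = √(0.3019) ≈ 0.5494.

d(x, mu) = √(0.3019) ≈ 0.5494


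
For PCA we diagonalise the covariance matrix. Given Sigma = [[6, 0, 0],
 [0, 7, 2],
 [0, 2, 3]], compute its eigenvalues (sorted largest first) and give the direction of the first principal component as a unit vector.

Step 1 — characteristic polynomial p(λ) = det(λI - Sigma) = λ³ - tr·λ² + c_1·λ - det, where tr = trace, c_1 = sum of the principal 2×2 minors, det = det(Sigma):
  tr = 6 + 7 + 3 = 16,
  c_1 = (6·7 - (0)²) + (6·3 - (0)²) + (7·3 - (2)²) = 42 + 18 + 17 = 77,
  det = 6·(7·3 - (2)²) - (0)·((0)·3 - (2)·(0)) + (0)·((0)·(2) - 7·(0)) = 6·(17) - (0)·(0) + (0)·(0) = 102.
  So p(λ) = λ³ - 16λ² + 77λ - 102.
Step 2 — look for an integer root (rational root theorem: any rational root is an integer divisor of 102). Testing λ = 6:
  p(6) = 216 - 576 + 462 - 102 = 0  ✓
  Dividing out (λ - 6): p(λ) = (λ - 6)(λ² - 10λ + 17).
Step 3 — remaining eigenvalues from the quadratic λ² - 10λ + 17 = 0:
  Δ = 10² - 4·17 = 100 - 68 = 32,  λ = (10 ± √32)/2 = (10 ± 5.6569)/2 ≈ 7.8284 or 2.1716.
  Sorted: λ_1 = 7.8284,  λ_2 = 6,  λ_3 = 2.1716  (check: sum = 16 = tr ✓).

Step 4 — unit eigenvector for λ_1 ≈ 7.8284: v spans the null space of (Sigma - λ_1 I), whose rows are
  r_1 = (-1.8284, 0, 0),  r_2 = (0, -0.8284, 2),  r_3 = (0, 2, -4.8284).
  v is orthogonal to every row, so take v ∝ r_1 × r_2 = ((0)·(2) - (0)·(-0.8284), (0)·(0) - (-1.8284)·(2), (-1.8284)·(-0.8284) - (0)·(0)) ≈ (0, 3.6569, 1.5147).
  Let u = (0, 3.6569, 1.5147).
  ||u|| = √((0)² + (3.6569)² + (1.5147)²) = √(15.667) ≈ 3.9582,  v_1 = u/||u|| ≈ (0, 0.9239, 0.3827) (||v_1|| = 1).

λ_1 = 7.8284,  λ_2 = 6,  λ_3 = 2.1716;  v_1 ≈ (0, 0.9239, 0.3827)


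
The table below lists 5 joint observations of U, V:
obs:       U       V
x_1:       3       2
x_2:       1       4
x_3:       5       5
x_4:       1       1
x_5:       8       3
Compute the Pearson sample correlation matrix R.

Step 1 — column means:
  mean(U) = (3 + 1 + 5 + 1 + 8) / 5 = 18/5 = 3.6
  mean(V) = (2 + 4 + 5 + 1 + 3) / 5 = 15/5 = 3

Step 2 — sample variances and covariances s[i,j] = (1/(n-1)) · Σ_k (x_{k,i} - mean_i) · (x_{k,j} - mean_j), with n-1 = 4:
  s[U,U] = ((-0.6)·(-0.6) + (-2.6)·(-2.6) + (1.4)·(1.4) + (-2.6)·(-2.6) + (4.4)·(4.4)) / 4 = 35.2/4 = 8.8
  s[U,V] = ((-0.6)·(-1) + (-2.6)·(1) + (1.4)·(2) + (-2.6)·(-2) + (4.4)·(0)) / 4 = 6/4 = 1.5
  s[V,V] = ((-1)·(-1) + (1)·(1) + (2)·(2) + (-2)·(-2) + (0)·(0)) / 4 = 10/4 = 2.5
  Sample standard deviations s_i = √(s[i,i]):
  s(U) = √(8.8) = 2.9665
  s(V) = √(2.5) = 1.5811

Step 3 — r_{ij} = s_{ij} / (s_i · s_j):
  r[U,U] = 1 (diagonal).
  r[U,V] = 1.5 / (2.9665 · 1.5811) = 1.5 / 4.6904 = 0.3198
  r[V,V] = 1 (diagonal).

R is symmetric with unit diagonal. Assembling:

R = [[1, 0.3198],
 [0.3198, 1]]


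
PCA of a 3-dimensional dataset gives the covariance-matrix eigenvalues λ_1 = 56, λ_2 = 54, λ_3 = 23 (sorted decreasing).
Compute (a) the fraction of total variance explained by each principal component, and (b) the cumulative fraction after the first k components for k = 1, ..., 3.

Step 1 — total variance = trace(Sigma) = Σ λ_i = 56 + 54 + 23 = 133.

Step 2 — fraction explained by component i = λ_i / Σ λ:
  PC1: 56/133 = 0.4211
  PC2: 54/133 = 0.406
  PC3: 23/133 = 0.1729

Step 3 — cumulative fraction after k components = (λ_1 + ... + λ_k) / Σ λ:
  k = 1: 56/133 = 0.4211
  k = 2: (56 + 54)/133 = 110/133 = 0.8271
  k = 3: (56 + 54 + 23)/133 = 133/133 = 1

Summary (fraction, with percent):

explained: PC1 0.4211 (42.11%), PC2 0.406 (40.6%), PC3 0.1729 (17.29%);  cumulative: 0.4211, 0.8271, 1


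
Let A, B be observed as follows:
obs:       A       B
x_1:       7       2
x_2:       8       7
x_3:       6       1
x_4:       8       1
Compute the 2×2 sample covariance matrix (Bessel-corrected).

Step 1 — column means:
  mean(A) = (7 + 8 + 6 + 8) / 4 = 29/4 = 7.25
  mean(B) = (2 + 7 + 1 + 1) / 4 = 11/4 = 2.75

Step 2 — sample covariance S[i,j] = (1/(n-1)) · Σ_k (x_{k,i} - mean_i) · (x_{k,j} - mean_j), with n-1 = 3.
  S[A,A] = ((-0.25)·(-0.25) + (0.75)·(0.75) + (-1.25)·(-1.25) + (0.75)·(0.75)) / 3 = 2.75/3 = 0.9167
  S[A,B] = ((-0.25)·(-0.75) + (0.75)·(4.25) + (-1.25)·(-1.75) + (0.75)·(-1.75)) / 3 = 4.25/3 = 1.4167
  S[B,B] = ((-0.75)·(-0.75) + (4.25)·(4.25) + (-1.75)·(-1.75) + (-1.75)·(-1.75)) / 3 = 24.75/3 = 8.25

S is symmetric (S[j,i] = S[i,j]). Assembling:

S = [[0.9167, 1.4167],
 [1.4167, 8.25]]


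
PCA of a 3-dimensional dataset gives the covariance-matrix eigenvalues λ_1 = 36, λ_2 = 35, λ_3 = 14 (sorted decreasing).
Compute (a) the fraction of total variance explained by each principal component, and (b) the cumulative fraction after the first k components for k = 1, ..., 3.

Step 1 — total variance = trace(Sigma) = Σ λ_i = 36 + 35 + 14 = 85.

Step 2 — fraction explained by component i = λ_i / Σ λ:
  PC1: 36/85 = 0.4235
  PC2: 35/85 = 0.4118
  PC3: 14/85 = 0.1647

Step 3 — cumulative fraction after k components = (λ_1 + ... + λ_k) / Σ λ:
  k = 1: 36/85 = 0.4235
  k = 2: (36 + 35)/85 = 71/85 = 0.8353
  k = 3: (36 + 35 + 14)/85 = 85/85 = 1

Summary (fraction, with percent):

explained: PC1 0.4235 (42.35%), PC2 0.4118 (41.18%), PC3 0.1647 (16.47%);  cumulative: 0.4235, 0.8353, 1


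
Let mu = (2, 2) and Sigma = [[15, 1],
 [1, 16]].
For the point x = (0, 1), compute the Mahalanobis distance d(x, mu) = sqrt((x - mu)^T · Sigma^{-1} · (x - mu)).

Step 1 — centre the observation: (x - mu) = (-2, -1).

Step 2 — invert Sigma. det(Sigma) = 15·16 - (1)² = 239.
  Sigma^{-1} = (1/det) · [[d, -b], [-b, a]] = [[0.0669, -0.0042],
 [-0.0042, 0.0628]].

Step 3 — form the quadratic (x - mu)^T · Sigma^{-1} · (x - mu):
  Sigma^{-1} · (x - mu) = (-0.1297, -0.0544).
  (x - mu)^T · [Sigma^{-1} · (x - mu)] = (-2)·(-0.1297) + (-1)·(-0.0544) = 0.3138.

Step 4 — take square root: d = √(0.3138) ≈ 0.5602.

d(x, mu) = √(0.3138) ≈ 0.5602


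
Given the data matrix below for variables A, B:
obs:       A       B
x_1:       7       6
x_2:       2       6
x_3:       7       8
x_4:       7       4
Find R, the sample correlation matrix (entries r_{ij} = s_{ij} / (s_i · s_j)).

Step 1 — column means:
  mean(A) = (7 + 2 + 7 + 7) / 4 = 23/4 = 5.75
  mean(B) = (6 + 6 + 8 + 4) / 4 = 24/4 = 6

Step 2 — sample variances and covariances s[i,j] = (1/(n-1)) · Σ_k (x_{k,i} - mean_i) · (x_{k,j} - mean_j), with n-1 = 3:
  s[A,A] = ((1.25)·(1.25) + (-3.75)·(-3.75) + (1.25)·(1.25) + (1.25)·(1.25)) / 3 = 18.75/3 = 6.25
  s[A,B] = ((1.25)·(0) + (-3.75)·(0) + (1.25)·(2) + (1.25)·(-2)) / 3 = 0/3 = 0
  s[B,B] = ((0)·(0) + (0)·(0) + (2)·(2) + (-2)·(-2)) / 3 = 8/3 = 2.6667
  Sample standard deviations s_i = √(s[i,i]):
  s(A) = √(6.25) = 2.5
  s(B) = √(2.6667) = 1.633

Step 3 — r_{ij} = s_{ij} / (s_i · s_j):
  r[A,A] = 1 (diagonal).
  r[A,B] = 0 / (2.5 · 1.633) = 0 / 4.0825 = 0
  r[B,B] = 1 (diagonal).

R is symmetric with unit diagonal. Assembling:

R = [[1, 0],
 [0, 1]]


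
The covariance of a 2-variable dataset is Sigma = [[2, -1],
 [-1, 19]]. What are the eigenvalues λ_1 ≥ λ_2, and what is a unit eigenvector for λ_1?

Step 1 — characteristic polynomial of 2×2 Sigma:
  det(Sigma - λI) = λ² - trace · λ + det = 0.
  trace = 2 + 19 = 21, det = 2·19 - (-1)² = 37.
Step 2 — discriminant:
  Δ = trace² - 4·det = 441 - 148 = 293.
Step 3 — eigenvalues:
  λ = (trace ± √Δ)/2 = (21 ± 17.1172)/2,
  λ_1 = 19.0586,  λ_2 = 1.9414.

Step 4 — unit eigenvector for λ_1: solve (Sigma - λ_1 I)v = 0. First row:
  (2 - 19.0586)·v_x + (-1)·v_y = 0, i.e. (-17.0586)·v_x + (-1)·v_y = 0,
  so v ∝ (b, λ_1 - a) = (-1, 17.0586); multiply by -1 so the first entry is positive: u = (1, -17.0586).
  ||u|| = √((1)² + (-17.0586)²) = √(291.9966) ≈ 17.0879,
  v_1 = u/||u|| ≈ (0.0585, -0.9983) (||v_1|| = 1).

λ_1 = 19.0586,  λ_2 = 1.9414;  v_1 ≈ (0.0585, -0.9983)


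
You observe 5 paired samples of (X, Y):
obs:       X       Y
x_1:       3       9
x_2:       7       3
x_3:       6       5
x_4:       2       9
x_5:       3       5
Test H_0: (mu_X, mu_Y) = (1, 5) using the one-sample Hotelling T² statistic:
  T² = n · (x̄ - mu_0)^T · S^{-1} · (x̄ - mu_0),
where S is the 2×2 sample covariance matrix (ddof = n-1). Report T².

Step 1 — sample mean vector:
  mean(X) = (3 + 7 + 6 + 2 + 3) / 5 = 21/5 = 4.2
  mean(Y) = (9 + 3 + 5 + 9 + 5) / 5 = 31/5 = 6.2
  x̄ = (4.2, 6.2),  deviation x̄ - mu_0 = (4.2, 6.2) - (1, 5) = (3.2, 1.2).

Step 2 — sample covariance matrix, S[i,j] = (1/(n-1)) · Σ_k (x_{k,i} - mean_i) · (x_{k,j} - mean_j), divisor n-1 = 4:
  S[X,X] = ((-1.2)·(-1.2) + (2.8)·(2.8) + (1.8)·(1.8) + (-2.2)·(-2.2) + (-1.2)·(-1.2)) / 4 = 18.8/4 = 4.7
  S[X,Y] = ((-1.2)·(2.8) + (2.8)·(-3.2) + (1.8)·(-1.2) + (-2.2)·(2.8) + (-1.2)·(-1.2)) / 4 = -19.2/4 = -4.8
  S[Y,Y] = ((2.8)·(2.8) + (-3.2)·(-3.2) + (-1.2)·(-1.2) + (2.8)·(2.8) + (-1.2)·(-1.2)) / 4 = 28.8/4 = 7.2
  S = [[4.7, -4.8],
 [-4.8, 7.2]].

Step 3 — invert S. det(S) = 4.7·7.2 - (-4.8)² = 10.8.
  S^{-1} = (1/det) · [[d, -b], [-b, a]] = [[0.6667, 0.4444],
 [0.4444, 0.4352]].

Step 4 — quadratic form (x̄ - mu_0)^T · S^{-1} · (x̄ - mu_0):
  S^{-1} · (x̄ - mu_0) = (2.6667, 1.9444),
  (x̄ - mu_0)^T · [...] = (3.2)·(2.6667) + (1.2)·(1.9444) = 10.8667.

Step 5 — scale by n: T² = 5 · 10.8667 = 54.3333.

T² ≈ 54.3333


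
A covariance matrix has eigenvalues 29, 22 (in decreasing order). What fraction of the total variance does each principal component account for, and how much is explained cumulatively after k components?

Step 1 — total variance = trace(Sigma) = Σ λ_i = 29 + 22 = 51.

Step 2 — fraction explained by component i = λ_i / Σ λ:
  PC1: 29/51 = 0.5686
  PC2: 22/51 = 0.4314

Step 3 — cumulative fraction after k components = (λ_1 + ... + λ_k) / Σ λ:
  k = 1: 29/51 = 0.5686
  k = 2: (29 + 22)/51 = 51/51 = 1

Summary (fraction, with percent):

explained: PC1 0.5686 (56.86%), PC2 0.4314 (43.14%);  cumulative: 0.5686, 1


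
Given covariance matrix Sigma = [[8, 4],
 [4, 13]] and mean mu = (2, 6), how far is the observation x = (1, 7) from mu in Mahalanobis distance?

Step 1 — centre the observation: (x - mu) = (-1, 1).

Step 2 — invert Sigma. det(Sigma) = 8·13 - (4)² = 88.
  Sigma^{-1} = (1/det) · [[d, -b], [-b, a]] = [[0.1477, -0.0455],
 [-0.0455, 0.0909]].

Step 3 — form the quadratic (x - mu)^T · Sigma^{-1} · (x - mu):
  Sigma^{-1} · (x - mu) = (-0.1932, 0.1364).
  (x - mu)^T · [Sigma^{-1} · (x - mu)] = (-1)·(-0.1932) + (1)·(0.1364) = 0.3295.

Step 4 — take square root: d = √(0.3295) ≈ 0.5741.

d(x, mu) = √(0.3295) ≈ 0.5741


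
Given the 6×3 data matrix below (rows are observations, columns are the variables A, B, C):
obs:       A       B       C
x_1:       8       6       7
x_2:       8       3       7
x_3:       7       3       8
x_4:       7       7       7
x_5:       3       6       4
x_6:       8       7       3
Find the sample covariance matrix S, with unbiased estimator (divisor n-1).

Step 1 — column means:
  mean(A) = (8 + 8 + 7 + 7 + 3 + 8) / 6 = 41/6 = 6.8333
  mean(B) = (6 + 3 + 3 + 7 + 6 + 7) / 6 = 32/6 = 5.3333
  mean(C) = (7 + 7 + 8 + 7 + 4 + 3) / 6 = 36/6 = 6

Step 2 — sample covariance S[i,j] = (1/(n-1)) · Σ_k (x_{k,i} - mean_i) · (x_{k,j} - mean_j), with n-1 = 5.
  S[A,A] = ((1.1667)·(1.1667) + (1.1667)·(1.1667) + (0.1667)·(0.1667) + (0.1667)·(0.1667) + (-3.8333)·(-3.8333) + (1.1667)·(1.1667)) / 5 = 18.8333/5 = 3.7667
  S[A,B] = ((1.1667)·(0.6667) + (1.1667)·(-2.3333) + (0.1667)·(-2.3333) + (0.1667)·(1.6667) + (-3.8333)·(0.6667) + (1.1667)·(1.6667)) / 5 = -2.6667/5 = -0.5333
  S[A,C] = ((1.1667)·(1) + (1.1667)·(1) + (0.1667)·(2) + (0.1667)·(1) + (-3.8333)·(-2) + (1.1667)·(-3)) / 5 = 7/5 = 1.4
  S[B,B] = ((0.6667)·(0.6667) + (-2.3333)·(-2.3333) + (-2.3333)·(-2.3333) + (1.6667)·(1.6667) + (0.6667)·(0.6667) + (1.6667)·(1.6667)) / 5 = 17.3333/5 = 3.4667
  S[B,C] = ((0.6667)·(1) + (-2.3333)·(1) + (-2.3333)·(2) + (1.6667)·(1) + (0.6667)·(-2) + (1.6667)·(-3)) / 5 = -11/5 = -2.2
  S[C,C] = ((1)·(1) + (1)·(1) + (2)·(2) + (1)·(1) + (-2)·(-2) + (-3)·(-3)) / 5 = 20/5 = 4

S is symmetric (S[j,i] = S[i,j]). Assembling:

S = [[3.7667, -0.5333, 1.4],
 [-0.5333, 3.4667, -2.2],
 [1.4, -2.2, 4]]


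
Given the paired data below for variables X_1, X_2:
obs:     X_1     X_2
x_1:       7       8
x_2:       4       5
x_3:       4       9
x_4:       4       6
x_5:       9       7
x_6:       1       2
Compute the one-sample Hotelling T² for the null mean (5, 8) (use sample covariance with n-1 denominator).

Step 1 — sample mean vector:
  mean(X_1) = (7 + 4 + 4 + 4 + 9 + 1) / 6 = 29/6 = 4.8333
  mean(X_2) = (8 + 5 + 9 + 6 + 7 + 2) / 6 = 37/6 = 6.1667
  x̄ = (4.8333, 6.1667),  deviation x̄ - mu_0 = (4.8333, 6.1667) - (5, 8) = (-0.1667, -1.8333).

Step 2 — sample covariance matrix, S[i,j] = (1/(n-1)) · Σ_k (x_{k,i} - mean_i) · (x_{k,j} - mean_j), divisor n-1 = 5:
  S[X_1,X_1] = ((2.1667)·(2.1667) + (-0.8333)·(-0.8333) + (-0.8333)·(-0.8333) + (-0.8333)·(-0.8333) + (4.1667)·(4.1667) + (-3.8333)·(-3.8333)) / 5 = 38.8333/5 = 7.7667
  S[X_1,X_2] = ((2.1667)·(1.8333) + (-0.8333)·(-1.1667) + (-0.8333)·(2.8333) + (-0.8333)·(-0.1667) + (4.1667)·(0.8333) + (-3.8333)·(-4.1667)) / 5 = 22.1667/5 = 4.4333
  S[X_2,X_2] = ((1.8333)·(1.8333) + (-1.1667)·(-1.1667) + (2.8333)·(2.8333) + (-0.1667)·(-0.1667) + (0.8333)·(0.8333) + (-4.1667)·(-4.1667)) / 5 = 30.8333/5 = 6.1667
  S = [[7.7667, 4.4333],
 [4.4333, 6.1667]].

Step 3 — invert S. det(S) = 7.7667·6.1667 - (4.4333)² = 28.24.
  S^{-1} = (1/det) · [[d, -b], [-b, a]] = [[0.2184, -0.157],
 [-0.157, 0.275]].

Step 4 — quadratic form (x̄ - mu_0)^T · S^{-1} · (x̄ - mu_0):
  S^{-1} · (x̄ - mu_0) = (0.2514, -0.478),
  (x̄ - mu_0)^T · [...] = (-0.1667)·(0.2514) + (-1.8333)·(-0.478) = 0.8345.

Step 5 — scale by n: T² = 6 · 0.8345 = 5.0071.

T² ≈ 5.0071


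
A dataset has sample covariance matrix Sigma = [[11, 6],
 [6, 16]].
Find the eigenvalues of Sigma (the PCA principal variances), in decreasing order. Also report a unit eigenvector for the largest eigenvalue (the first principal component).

Step 1 — characteristic polynomial of 2×2 Sigma:
  det(Sigma - λI) = λ² - trace · λ + det = 0.
  trace = 11 + 16 = 27, det = 11·16 - (6)² = 140.
Step 2 — discriminant:
  Δ = trace² - 4·det = 729 - 560 = 169.
Step 3 — eigenvalues:
  λ = (trace ± √Δ)/2 = (27 ± 13)/2,
  λ_1 = 20,  λ_2 = 7.

Step 4 — unit eigenvector for λ_1: solve (Sigma - λ_1 I)v = 0. First row:
  (11 - 20)·v_x + (6)·v_y = 0, i.e. (-9)·v_x + (6)·v_y = 0,
  so v ∝ (b, λ_1 - a) = (6, 9) = u.
  ||u|| = √((6)² + (9)²) = √(117) ≈ 10.8167,
  v_1 = u/||u|| ≈ (0.5547, 0.8321) (||v_1|| = 1).

λ_1 = 20,  λ_2 = 7;  v_1 ≈ (0.5547, 0.8321)


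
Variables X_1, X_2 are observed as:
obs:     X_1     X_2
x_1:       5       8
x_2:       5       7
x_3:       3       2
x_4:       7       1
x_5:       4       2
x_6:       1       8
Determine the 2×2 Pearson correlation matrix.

Step 1 — column means:
  mean(X_1) = (5 + 5 + 3 + 7 + 4 + 1) / 6 = 25/6 = 4.1667
  mean(X_2) = (8 + 7 + 2 + 1 + 2 + 8) / 6 = 28/6 = 4.6667

Step 2 — sample variances and covariances s[i,j] = (1/(n-1)) · Σ_k (x_{k,i} - mean_i) · (x_{k,j} - mean_j), with n-1 = 5:
  s[X_1,X_1] = ((0.8333)·(0.8333) + (0.8333)·(0.8333) + (-1.1667)·(-1.1667) + (2.8333)·(2.8333) + (-0.1667)·(-0.1667) + (-3.1667)·(-3.1667)) / 5 = 20.8333/5 = 4.1667
  s[X_1,X_2] = ((0.8333)·(3.3333) + (0.8333)·(2.3333) + (-1.1667)·(-2.6667) + (2.8333)·(-3.6667) + (-0.1667)·(-2.6667) + (-3.1667)·(3.3333)) / 5 = -12.6667/5 = -2.5333
  s[X_2,X_2] = ((3.3333)·(3.3333) + (2.3333)·(2.3333) + (-2.6667)·(-2.6667) + (-3.6667)·(-3.6667) + (-2.6667)·(-2.6667) + (3.3333)·(3.3333)) / 5 = 55.3333/5 = 11.0667
  Sample standard deviations s_i = √(s[i,i]):
  s(X_1) = √(4.1667) = 2.0412
  s(X_2) = √(11.0667) = 3.3267

Step 3 — r_{ij} = s_{ij} / (s_i · s_j):
  r[X_1,X_1] = 1 (diagonal).
  r[X_1,X_2] = -2.5333 / (2.0412 · 3.3267) = -2.5333 / 6.7905 = -0.3731
  r[X_2,X_2] = 1 (diagonal).

R is symmetric with unit diagonal. Assembling:

R = [[1, -0.3731],
 [-0.3731, 1]]


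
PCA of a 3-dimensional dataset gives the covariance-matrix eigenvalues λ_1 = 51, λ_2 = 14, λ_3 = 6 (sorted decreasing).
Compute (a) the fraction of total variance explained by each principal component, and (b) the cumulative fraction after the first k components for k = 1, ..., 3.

Step 1 — total variance = trace(Sigma) = Σ λ_i = 51 + 14 + 6 = 71.

Step 2 — fraction explained by component i = λ_i / Σ λ:
  PC1: 51/71 = 0.7183
  PC2: 14/71 = 0.1972
  PC3: 6/71 = 0.0845

Step 3 — cumulative fraction after k components = (λ_1 + ... + λ_k) / Σ λ:
  k = 1: 51/71 = 0.7183
  k = 2: (51 + 14)/71 = 65/71 = 0.9155
  k = 3: (51 + 14 + 6)/71 = 71/71 = 1

Summary (fraction, with percent):

explained: PC1 0.7183 (71.83%), PC2 0.1972 (19.72%), PC3 0.0845 (8.45%);  cumulative: 0.7183, 0.9155, 1


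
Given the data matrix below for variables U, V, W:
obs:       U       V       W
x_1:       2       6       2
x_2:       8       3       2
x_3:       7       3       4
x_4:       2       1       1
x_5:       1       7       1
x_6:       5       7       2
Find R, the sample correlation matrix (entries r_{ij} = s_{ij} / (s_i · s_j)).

Step 1 — column means:
  mean(U) = (2 + 8 + 7 + 2 + 1 + 5) / 6 = 25/6 = 4.1667
  mean(V) = (6 + 3 + 3 + 1 + 7 + 7) / 6 = 27/6 = 4.5
  mean(W) = (2 + 2 + 4 + 1 + 1 + 2) / 6 = 12/6 = 2

Step 2 — sample variances and covariances s[i,j] = (1/(n-1)) · Σ_k (x_{k,i} - mean_i) · (x_{k,j} - mean_j), with n-1 = 5:
  s[U,U] = ((-2.1667)·(-2.1667) + (3.8333)·(3.8333) + (2.8333)·(2.8333) + (-2.1667)·(-2.1667) + (-3.1667)·(-3.1667) + (0.8333)·(0.8333)) / 5 = 42.8333/5 = 8.5667
  s[U,V] = ((-2.1667)·(1.5) + (3.8333)·(-1.5) + (2.8333)·(-1.5) + (-2.1667)·(-3.5) + (-3.1667)·(2.5) + (0.8333)·(2.5)) / 5 = -11.5/5 = -2.3
  s[U,W] = ((-2.1667)·(0) + (3.8333)·(0) + (2.8333)·(2) + (-2.1667)·(-1) + (-3.1667)·(-1) + (0.8333)·(0)) / 5 = 11/5 = 2.2
  s[V,V] = ((1.5)·(1.5) + (-1.5)·(-1.5) + (-1.5)·(-1.5) + (-3.5)·(-3.5) + (2.5)·(2.5) + (2.5)·(2.5)) / 5 = 31.5/5 = 6.3
  s[V,W] = ((1.5)·(0) + (-1.5)·(0) + (-1.5)·(2) + (-3.5)·(-1) + (2.5)·(-1) + (2.5)·(0)) / 5 = -2/5 = -0.4
  s[W,W] = ((0)·(0) + (0)·(0) + (2)·(2) + (-1)·(-1) + (-1)·(-1) + (0)·(0)) / 5 = 6/5 = 1.2
  Sample standard deviations s_i = √(s[i,i]):
  s(U) = √(8.5667) = 2.9269
  s(V) = √(6.3) = 2.51
  s(W) = √(1.2) = 1.0954

Step 3 — r_{ij} = s_{ij} / (s_i · s_j):
  r[U,U] = 1 (diagonal).
  r[U,V] = -2.3 / (2.9269 · 2.51) = -2.3 / 7.3464 = -0.3131
  r[U,W] = 2.2 / (2.9269 · 1.0954) = 2.2 / 3.2062 = 0.6862
  r[V,V] = 1 (diagonal).
  r[V,W] = -0.4 / (2.51 · 1.0954) = -0.4 / 2.7495 = -0.1455
  r[W,W] = 1 (diagonal).

R is symmetric with unit diagonal. Assembling:

R = [[1, -0.3131, 0.6862],
 [-0.3131, 1, -0.1455],
 [0.6862, -0.1455, 1]]


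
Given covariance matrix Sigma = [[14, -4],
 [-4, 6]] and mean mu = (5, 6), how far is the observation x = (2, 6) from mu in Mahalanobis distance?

Step 1 — centre the observation: (x - mu) = (-3, 0).

Step 2 — invert Sigma. det(Sigma) = 14·6 - (-4)² = 68.
  Sigma^{-1} = (1/det) · [[d, -b], [-b, a]] = [[0.0882, 0.0588],
 [0.0588, 0.2059]].

Step 3 — form the quadratic (x - mu)^T · Sigma^{-1} · (x - mu):
  Sigma^{-1} · (x - mu) = (-0.2647, -0.1765).
  (x - mu)^T · [Sigma^{-1} · (x - mu)] = (-3)·(-0.2647) + (0)·(-0.1765) = 0.7941.

Step 4 — take square root: d = √(0.7941) ≈ 0.8911.

d(x, mu) = √(0.7941) ≈ 0.8911


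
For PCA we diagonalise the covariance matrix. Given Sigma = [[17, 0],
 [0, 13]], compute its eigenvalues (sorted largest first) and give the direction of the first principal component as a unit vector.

Step 1 — characteristic polynomial of 2×2 Sigma:
  det(Sigma - λI) = λ² - trace · λ + det = 0.
  trace = 17 + 13 = 30, det = 17·13 - (0)² = 221.
Step 2 — discriminant:
  Δ = trace² - 4·det = 900 - 884 = 16.
Step 3 — eigenvalues:
  λ = (trace ± √Δ)/2 = (30 ± 4)/2,
  λ_1 = 17,  λ_2 = 13.

Step 4 — unit eigenvector for λ_1: Sigma is diagonal, so its eigenvectors are the coordinate axes. λ_1 = 17 is the diagonal entry on the first coordinate axis, hence
  v_1 = (1, 0) (||v_1|| = 1).

λ_1 = 17,  λ_2 = 13;  v_1 ≈ (1, 0)


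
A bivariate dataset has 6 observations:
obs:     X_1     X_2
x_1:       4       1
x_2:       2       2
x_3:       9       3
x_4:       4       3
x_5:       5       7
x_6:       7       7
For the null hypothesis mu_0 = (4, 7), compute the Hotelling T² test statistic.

Step 1 — sample mean vector:
  mean(X_1) = (4 + 2 + 9 + 4 + 5 + 7) / 6 = 31/6 = 5.1667
  mean(X_2) = (1 + 2 + 3 + 3 + 7 + 7) / 6 = 23/6 = 3.8333
  x̄ = (5.1667, 3.8333),  deviation x̄ - mu_0 = (5.1667, 3.8333) - (4, 7) = (1.1667, -3.1667).

Step 2 — sample covariance matrix, S[i,j] = (1/(n-1)) · Σ_k (x_{k,i} - mean_i) · (x_{k,j} - mean_j), divisor n-1 = 5:
  S[X_1,X_1] = ((-1.1667)·(-1.1667) + (-3.1667)·(-3.1667) + (3.8333)·(3.8333) + (-1.1667)·(-1.1667) + (-0.1667)·(-0.1667) + (1.8333)·(1.8333)) / 5 = 30.8333/5 = 6.1667
  S[X_1,X_2] = ((-1.1667)·(-2.8333) + (-3.1667)·(-1.8333) + (3.8333)·(-0.8333) + (-1.1667)·(-0.8333) + (-0.1667)·(3.1667) + (1.8333)·(3.1667)) / 5 = 12.1667/5 = 2.4333
  S[X_2,X_2] = ((-2.8333)·(-2.8333) + (-1.8333)·(-1.8333) + (-0.8333)·(-0.8333) + (-0.8333)·(-0.8333) + (3.1667)·(3.1667) + (3.1667)·(3.1667)) / 5 = 32.8333/5 = 6.5667
  S = [[6.1667, 2.4333],
 [2.4333, 6.5667]].

Step 3 — invert S. det(S) = 6.1667·6.5667 - (2.4333)² = 34.5733.
  S^{-1} = (1/det) · [[d, -b], [-b, a]] = [[0.1899, -0.0704],
 [-0.0704, 0.1784]].

Step 4 — quadratic form (x̄ - mu_0)^T · S^{-1} · (x̄ - mu_0):
  S^{-1} · (x̄ - mu_0) = (0.4445, -0.6469),
  (x̄ - mu_0)^T · [...] = (1.1667)·(0.4445) + (-3.1667)·(-0.6469) = 2.5672.

Step 5 — scale by n: T² = 6 · 2.5672 = 15.403.

T² ≈ 15.403
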